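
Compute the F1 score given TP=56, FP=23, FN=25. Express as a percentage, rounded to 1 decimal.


Precision = TP / (TP + FP) = 56 / 79 = 0.7089
Recall = TP / (TP + FN) = 56 / 81 = 0.6914
F1 = 2 * P * R / (P + R)
= 2 * 0.7089 * 0.6914 / (0.7089 + 0.6914)
= 0.9802 / 1.4002
= 0.7
As percentage: 70.0%

70.0


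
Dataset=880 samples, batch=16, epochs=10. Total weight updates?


Iterations per epoch = 880 / 16 = 55
Total updates = iterations_per_epoch * epochs
= 55 * 10
= 550

550


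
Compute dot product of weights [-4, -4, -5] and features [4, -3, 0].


Element-wise products:
-4 * 4 = -16
-4 * -3 = 12
-5 * 0 = 0
Sum = -16 + 12 + 0
= -4

-4


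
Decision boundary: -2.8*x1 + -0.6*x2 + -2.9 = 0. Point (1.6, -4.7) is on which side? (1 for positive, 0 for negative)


Compute -2.8 * 1.6 + -0.6 * -4.7 + -2.9
= -4.48 + 2.82 + -2.9
= -4.56
Since -4.56 < 0, the point is on the negative side.

0


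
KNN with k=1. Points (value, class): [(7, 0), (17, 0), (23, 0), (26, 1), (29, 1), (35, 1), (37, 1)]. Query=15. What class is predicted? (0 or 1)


Distances from query 15:
Point 17 (class 0): distance = 2
K=1 nearest neighbors: classes = [0]
Votes for class 1: 0 / 1
Majority vote => class 0

0


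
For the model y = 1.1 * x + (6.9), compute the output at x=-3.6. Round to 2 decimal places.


y = 1.1 * -3.6 + (6.9)
= -3.96 + (6.9)
= 2.94

2.94


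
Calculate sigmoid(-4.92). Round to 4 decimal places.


sigmoid(z) = 1 / (1 + exp(-z))
exp(-(-4.92)) = exp(4.92) = 137.0026
1 + 137.0026 = 138.0026
1 / 138.0026 = 0.0072

0.0072


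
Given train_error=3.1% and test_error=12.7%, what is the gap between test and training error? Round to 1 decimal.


Generalization gap = test_error - train_error
= 12.7 - 3.1
= 9.6%
A moderate gap.

9.6


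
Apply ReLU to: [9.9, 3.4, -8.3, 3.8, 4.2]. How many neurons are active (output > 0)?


ReLU(x) = max(0, x) for each element:
ReLU(9.9) = 9.9
ReLU(3.4) = 3.4
ReLU(-8.3) = 0
ReLU(3.8) = 3.8
ReLU(4.2) = 4.2
Active neurons (>0): 4

4


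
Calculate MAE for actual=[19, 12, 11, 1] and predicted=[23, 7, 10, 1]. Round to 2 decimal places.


Absolute errors: [4, 5, 1, 0]
Sum of absolute errors = 10
MAE = 10 / 4 = 2.50

2.50


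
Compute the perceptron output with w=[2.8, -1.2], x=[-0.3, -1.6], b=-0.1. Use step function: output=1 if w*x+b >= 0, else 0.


z = w . x + b
= 2.8*-0.3 + -1.2*-1.6 + -0.1
= -0.84 + 1.92 + -0.1
= 1.08 + -0.1
= 0.98
Since z = 0.98 >= 0, output = 1

1


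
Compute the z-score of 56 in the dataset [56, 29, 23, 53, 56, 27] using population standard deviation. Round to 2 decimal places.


Mean = (56 + 29 + 23 + 53 + 56 + 27) / 6 = 40.6667
Variance = sum((x_i - mean)^2) / n = 209.5556
Std = sqrt(209.5556) = 14.476
Z = (x - mean) / std
= (56 - 40.6667) / 14.476
= 15.3333 / 14.476
= 1.06

1.06


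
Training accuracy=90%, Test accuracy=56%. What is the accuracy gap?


Gap = train_accuracy - test_accuracy
= 90 - 56
= 34%
This large gap strongly indicates overfitting.

34


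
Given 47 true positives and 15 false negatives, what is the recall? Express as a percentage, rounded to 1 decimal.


Recall = TP / (TP + FN) * 100
= 47 / (47 + 15)
= 47 / 62
= 0.7581
= 75.8%

75.8


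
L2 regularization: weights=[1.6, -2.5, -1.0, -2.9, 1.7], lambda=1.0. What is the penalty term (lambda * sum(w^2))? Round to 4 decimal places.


Squaring each weight:
1.6^2 = 2.56
(-2.5)^2 = 6.25
(-1.0)^2 = 1.0
(-2.9)^2 = 8.41
1.7^2 = 2.89
Sum of squares = 21.11
Penalty = 1.0 * 21.11 = 21.1100

21.1100


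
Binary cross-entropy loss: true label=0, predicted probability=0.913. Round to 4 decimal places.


For y=0: Loss = -log(1-p)
= -log(1 - 0.913)
= -log(0.087)
= -(-2.4418)
= 2.4418

2.4418


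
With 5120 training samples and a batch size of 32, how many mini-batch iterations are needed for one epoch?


Iterations per epoch = dataset_size / batch_size
= 5120 / 32
= 160

160


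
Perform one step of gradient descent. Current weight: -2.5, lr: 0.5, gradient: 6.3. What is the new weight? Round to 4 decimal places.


w_new = w_old - lr * gradient
= -2.5 - 0.5 * 6.3
= -2.5 - (3.15)
= -5.6500

-5.6500


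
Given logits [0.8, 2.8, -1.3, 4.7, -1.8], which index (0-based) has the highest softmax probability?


Softmax is a monotonic transformation, so it preserves the argmax.
We need to find the index of the maximum logit.
Index 0: 0.8
Index 1: 2.8
Index 2: -1.3
Index 3: 4.7
Index 4: -1.8
Maximum logit = 4.7 at index 3

3


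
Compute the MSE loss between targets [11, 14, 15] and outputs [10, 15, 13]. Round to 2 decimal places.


Differences: [1, -1, 2]
Squared errors: [1, 1, 4]
Sum of squared errors = 6
MSE = 6 / 3 = 2.00

2.00


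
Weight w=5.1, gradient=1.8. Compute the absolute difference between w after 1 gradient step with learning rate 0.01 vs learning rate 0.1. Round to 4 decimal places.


With lr=0.01: w_new = 5.1 - 0.01 * 1.8 = 5.082
With lr=0.1: w_new = 5.1 - 0.1 * 1.8 = 4.92
Absolute difference = |5.082 - 4.92|
= 0.1620

0.1620


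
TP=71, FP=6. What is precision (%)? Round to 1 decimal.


Precision = TP / (TP + FP) * 100
= 71 / (71 + 6)
= 71 / 77
= 0.9221
= 92.2%

92.2


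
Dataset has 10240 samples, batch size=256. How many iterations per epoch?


Iterations per epoch = dataset_size / batch_size
= 10240 / 256
= 40

40


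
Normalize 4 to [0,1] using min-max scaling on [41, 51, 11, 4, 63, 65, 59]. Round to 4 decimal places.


Min = 4, Max = 65
Range = 65 - 4 = 61
Scaled = (x - min) / (max - min)
= (4 - 4) / 61
= 0 / 61
= 0.0000

0.0000


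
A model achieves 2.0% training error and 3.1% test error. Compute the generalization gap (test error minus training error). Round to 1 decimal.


Generalization gap = test_error - train_error
= 3.1 - 2.0
= 1.1%
A small gap suggests good generalization.

1.1


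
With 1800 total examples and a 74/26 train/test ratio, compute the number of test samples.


Train samples = 1800 * 74% = 1332
Test samples = 1800 - 1332
= 468

468


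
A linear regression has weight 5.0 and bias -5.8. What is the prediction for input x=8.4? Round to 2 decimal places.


y = 5.0 * 8.4 + (-5.8)
= 42.0 + (-5.8)
= 36.20

36.20


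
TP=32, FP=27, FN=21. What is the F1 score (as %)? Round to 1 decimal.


Precision = TP / (TP + FP) = 32 / 59 = 0.5424
Recall = TP / (TP + FN) = 32 / 53 = 0.6038
F1 = 2 * P * R / (P + R)
= 2 * 0.5424 * 0.6038 / (0.5424 + 0.6038)
= 0.6549 / 1.1461
= 0.5714
As percentage: 57.1%

57.1


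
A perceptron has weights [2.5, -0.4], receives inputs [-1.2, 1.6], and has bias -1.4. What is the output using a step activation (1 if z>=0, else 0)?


z = w . x + b
= 2.5*-1.2 + -0.4*1.6 + -1.4
= -3.0 + -0.64 + -1.4
= -3.64 + -1.4
= -5.04
Since z = -5.04 < 0, output = 0

0


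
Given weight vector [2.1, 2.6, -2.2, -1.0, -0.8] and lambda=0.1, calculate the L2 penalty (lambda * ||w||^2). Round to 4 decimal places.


Squaring each weight:
2.1^2 = 4.41
2.6^2 = 6.76
(-2.2)^2 = 4.84
(-1.0)^2 = 1.0
(-0.8)^2 = 0.64
Sum of squares = 17.65
Penalty = 0.1 * 17.65 = 1.7650

1.7650


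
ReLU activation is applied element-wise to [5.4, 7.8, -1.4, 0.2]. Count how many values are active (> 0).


ReLU(x) = max(0, x) for each element:
ReLU(5.4) = 5.4
ReLU(7.8) = 7.8
ReLU(-1.4) = 0
ReLU(0.2) = 0.2
Active neurons (>0): 3

3


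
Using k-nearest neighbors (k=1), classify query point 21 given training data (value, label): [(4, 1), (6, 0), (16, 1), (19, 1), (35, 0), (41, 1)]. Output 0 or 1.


Distances from query 21:
Point 19 (class 1): distance = 2
K=1 nearest neighbors: classes = [1]
Votes for class 1: 1 / 1
Majority vote => class 1

1


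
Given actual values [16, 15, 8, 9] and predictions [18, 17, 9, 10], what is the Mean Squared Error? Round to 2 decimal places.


Differences: [-2, -2, -1, -1]
Squared errors: [4, 4, 1, 1]
Sum of squared errors = 10
MSE = 10 / 4 = 2.50

2.50


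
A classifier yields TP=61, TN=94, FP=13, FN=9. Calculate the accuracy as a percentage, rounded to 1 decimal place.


Accuracy = (TP + TN) / (TP + TN + FP + FN) * 100
= (61 + 94) / (61 + 94 + 13 + 9)
= 155 / 177
= 0.8757
= 87.6%

87.6


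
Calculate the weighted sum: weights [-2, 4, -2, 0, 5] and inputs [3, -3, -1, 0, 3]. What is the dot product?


Element-wise products:
-2 * 3 = -6
4 * -3 = -12
-2 * -1 = 2
0 * 0 = 0
5 * 3 = 15
Sum = -6 + -12 + 2 + 0 + 15
= -1

-1


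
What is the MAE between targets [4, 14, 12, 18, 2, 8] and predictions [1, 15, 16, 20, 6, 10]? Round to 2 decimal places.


Absolute errors: [3, 1, 4, 2, 4, 2]
Sum of absolute errors = 16
MAE = 16 / 6 = 2.67

2.67


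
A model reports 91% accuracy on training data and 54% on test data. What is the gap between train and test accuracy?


Gap = train_accuracy - test_accuracy
= 91 - 54
= 37%
This large gap strongly indicates overfitting.

37


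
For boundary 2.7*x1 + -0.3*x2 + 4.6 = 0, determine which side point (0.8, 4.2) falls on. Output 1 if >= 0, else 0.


Compute 2.7 * 0.8 + -0.3 * 4.2 + 4.6
= 2.16 + -1.26 + 4.6
= 5.5
Since 5.5 >= 0, the point is on the positive side.

1


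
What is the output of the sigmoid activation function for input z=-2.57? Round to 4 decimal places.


sigmoid(z) = 1 / (1 + exp(-z))
exp(-(-2.57)) = exp(2.57) = 13.0658
1 + 13.0658 = 14.0658
1 / 14.0658 = 0.0711

0.0711


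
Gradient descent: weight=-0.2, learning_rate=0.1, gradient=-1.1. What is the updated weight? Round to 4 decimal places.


w_new = w_old - lr * gradient
= -0.2 - 0.1 * -1.1
= -0.2 - (-0.11)
= -0.0900

-0.0900


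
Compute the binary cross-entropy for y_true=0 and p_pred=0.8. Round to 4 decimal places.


For y=0: Loss = -log(1-p)
= -log(1 - 0.8)
= -log(0.2)
= -(-1.6094)
= 1.6094

1.6094


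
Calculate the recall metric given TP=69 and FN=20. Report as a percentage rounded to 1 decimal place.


Recall = TP / (TP + FN) * 100
= 69 / (69 + 20)
= 69 / 89
= 0.7753
= 77.5%

77.5


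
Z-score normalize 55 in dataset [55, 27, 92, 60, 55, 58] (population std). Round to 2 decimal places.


Mean = (55 + 27 + 92 + 60 + 55 + 58) / 6 = 57.8333
Variance = sum((x_i - mean)^2) / n = 356.4722
Std = sqrt(356.4722) = 18.8805
Z = (x - mean) / std
= (55 - 57.8333) / 18.8805
= -2.8333 / 18.8805
= -0.15

-0.15


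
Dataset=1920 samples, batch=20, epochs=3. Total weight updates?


Iterations per epoch = 1920 / 20 = 96
Total updates = iterations_per_epoch * epochs
= 96 * 3
= 288

288


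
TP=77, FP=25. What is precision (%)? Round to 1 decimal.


Precision = TP / (TP + FP) * 100
= 77 / (77 + 25)
= 77 / 102
= 0.7549
= 75.5%

75.5


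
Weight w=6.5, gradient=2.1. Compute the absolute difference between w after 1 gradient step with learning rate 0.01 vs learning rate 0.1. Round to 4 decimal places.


With lr=0.01: w_new = 6.5 - 0.01 * 2.1 = 6.479
With lr=0.1: w_new = 6.5 - 0.1 * 2.1 = 6.29
Absolute difference = |6.479 - 6.29|
= 0.1890

0.1890


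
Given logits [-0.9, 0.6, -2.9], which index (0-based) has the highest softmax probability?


Softmax is a monotonic transformation, so it preserves the argmax.
We need to find the index of the maximum logit.
Index 0: -0.9
Index 1: 0.6
Index 2: -2.9
Maximum logit = 0.6 at index 1

1


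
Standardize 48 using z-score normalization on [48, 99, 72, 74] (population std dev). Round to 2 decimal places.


Mean = (48 + 99 + 72 + 74) / 4 = 73.25
Variance = sum((x_i - mean)^2) / n = 325.6875
Std = sqrt(325.6875) = 18.0468
Z = (x - mean) / std
= (48 - 73.25) / 18.0468
= -25.25 / 18.0468
= -1.40

-1.40


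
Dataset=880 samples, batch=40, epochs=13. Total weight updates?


Iterations per epoch = 880 / 40 = 22
Total updates = iterations_per_epoch * epochs
= 22 * 13
= 286

286


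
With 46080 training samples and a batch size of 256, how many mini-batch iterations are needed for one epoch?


Iterations per epoch = dataset_size / batch_size
= 46080 / 256
= 180

180


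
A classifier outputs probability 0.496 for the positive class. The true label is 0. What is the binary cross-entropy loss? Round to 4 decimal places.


For y=0: Loss = -log(1-p)
= -log(1 - 0.496)
= -log(0.504)
= -(-0.6852)
= 0.6852

0.6852


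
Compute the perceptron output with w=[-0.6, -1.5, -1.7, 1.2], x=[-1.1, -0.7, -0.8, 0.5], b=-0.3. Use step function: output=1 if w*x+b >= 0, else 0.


z = w . x + b
= -0.6*-1.1 + -1.5*-0.7 + -1.7*-0.8 + 1.2*0.5 + -0.3
= 0.66 + 1.05 + 1.36 + 0.6 + -0.3
= 3.67 + -0.3
= 3.37
Since z = 3.37 >= 0, output = 1

1


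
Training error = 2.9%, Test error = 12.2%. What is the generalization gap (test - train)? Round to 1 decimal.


Generalization gap = test_error - train_error
= 12.2 - 2.9
= 9.3%
A moderate gap.

9.3


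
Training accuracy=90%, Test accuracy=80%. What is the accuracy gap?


Gap = train_accuracy - test_accuracy
= 90 - 80
= 10%
This moderate gap may indicate mild overfitting.

10


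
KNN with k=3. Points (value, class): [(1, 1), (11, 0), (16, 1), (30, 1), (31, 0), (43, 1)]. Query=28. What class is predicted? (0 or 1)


Distances from query 28:
Point 30 (class 1): distance = 2
Point 31 (class 0): distance = 3
Point 16 (class 1): distance = 12
K=3 nearest neighbors: classes = [1, 0, 1]
Votes for class 1: 2 / 3
Majority vote => class 1

1


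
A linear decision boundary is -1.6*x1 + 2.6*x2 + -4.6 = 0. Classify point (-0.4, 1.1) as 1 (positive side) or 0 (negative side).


Compute -1.6 * -0.4 + 2.6 * 1.1 + -4.6
= 0.64 + 2.86 + -4.6
= -1.1
Since -1.1 < 0, the point is on the negative side.

0


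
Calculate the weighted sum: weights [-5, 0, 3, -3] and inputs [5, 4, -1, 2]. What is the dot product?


Element-wise products:
-5 * 5 = -25
0 * 4 = 0
3 * -1 = -3
-3 * 2 = -6
Sum = -25 + 0 + -3 + -6
= -34

-34


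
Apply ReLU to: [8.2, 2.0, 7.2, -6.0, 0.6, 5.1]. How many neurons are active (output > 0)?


ReLU(x) = max(0, x) for each element:
ReLU(8.2) = 8.2
ReLU(2.0) = 2.0
ReLU(7.2) = 7.2
ReLU(-6.0) = 0
ReLU(0.6) = 0.6
ReLU(5.1) = 5.1
Active neurons (>0): 5

5


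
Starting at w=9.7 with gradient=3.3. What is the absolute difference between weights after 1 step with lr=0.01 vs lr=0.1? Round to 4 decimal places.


With lr=0.01: w_new = 9.7 - 0.01 * 3.3 = 9.667
With lr=0.1: w_new = 9.7 - 0.1 * 3.3 = 9.37
Absolute difference = |9.667 - 9.37|
= 0.2970

0.2970


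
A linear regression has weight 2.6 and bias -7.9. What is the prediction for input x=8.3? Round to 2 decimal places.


y = 2.6 * 8.3 + (-7.9)
= 21.58 + (-7.9)
= 13.68

13.68


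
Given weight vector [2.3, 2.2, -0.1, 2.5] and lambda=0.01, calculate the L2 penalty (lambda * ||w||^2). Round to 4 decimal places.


Squaring each weight:
2.3^2 = 5.29
2.2^2 = 4.84
(-0.1)^2 = 0.01
2.5^2 = 6.25
Sum of squares = 16.39
Penalty = 0.01 * 16.39 = 0.1639

0.1639


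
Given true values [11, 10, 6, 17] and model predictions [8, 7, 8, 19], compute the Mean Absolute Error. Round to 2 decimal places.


Absolute errors: [3, 3, 2, 2]
Sum of absolute errors = 10
MAE = 10 / 4 = 2.50

2.50


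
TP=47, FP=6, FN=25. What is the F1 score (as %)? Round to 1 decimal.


Precision = TP / (TP + FP) = 47 / 53 = 0.8868
Recall = TP / (TP + FN) = 47 / 72 = 0.6528
F1 = 2 * P * R / (P + R)
= 2 * 0.8868 * 0.6528 / (0.8868 + 0.6528)
= 1.1578 / 1.5396
= 0.752
As percentage: 75.2%

75.2


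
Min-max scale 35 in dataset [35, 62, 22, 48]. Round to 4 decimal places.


Min = 22, Max = 62
Range = 62 - 22 = 40
Scaled = (x - min) / (max - min)
= (35 - 22) / 40
= 13 / 40
= 0.3250

0.3250


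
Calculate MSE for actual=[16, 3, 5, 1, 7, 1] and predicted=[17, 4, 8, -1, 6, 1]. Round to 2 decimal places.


Differences: [-1, -1, -3, 2, 1, 0]
Squared errors: [1, 1, 9, 4, 1, 0]
Sum of squared errors = 16
MSE = 16 / 6 = 2.67

2.67


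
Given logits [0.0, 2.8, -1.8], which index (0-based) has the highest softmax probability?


Softmax is a monotonic transformation, so it preserves the argmax.
We need to find the index of the maximum logit.
Index 0: 0.0
Index 1: 2.8
Index 2: -1.8
Maximum logit = 2.8 at index 1

1


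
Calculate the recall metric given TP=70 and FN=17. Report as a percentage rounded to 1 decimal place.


Recall = TP / (TP + FN) * 100
= 70 / (70 + 17)
= 70 / 87
= 0.8046
= 80.5%

80.5


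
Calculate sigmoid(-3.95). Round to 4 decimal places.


sigmoid(z) = 1 / (1 + exp(-z))
exp(-(-3.95)) = exp(3.95) = 51.9354
1 + 51.9354 = 52.9354
1 / 52.9354 = 0.0189

0.0189


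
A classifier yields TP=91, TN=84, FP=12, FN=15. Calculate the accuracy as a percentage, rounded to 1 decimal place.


Accuracy = (TP + TN) / (TP + TN + FP + FN) * 100
= (91 + 84) / (91 + 84 + 12 + 15)
= 175 / 202
= 0.8663
= 86.6%

86.6


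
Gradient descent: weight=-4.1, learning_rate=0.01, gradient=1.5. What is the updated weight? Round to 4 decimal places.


w_new = w_old - lr * gradient
= -4.1 - 0.01 * 1.5
= -4.1 - (0.015)
= -4.1150

-4.1150


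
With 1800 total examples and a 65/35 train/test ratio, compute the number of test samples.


Train samples = 1800 * 65% = 1170
Test samples = 1800 - 1170
= 630

630


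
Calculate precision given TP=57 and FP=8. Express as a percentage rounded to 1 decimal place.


Precision = TP / (TP + FP) * 100
= 57 / (57 + 8)
= 57 / 65
= 0.8769
= 87.7%

87.7


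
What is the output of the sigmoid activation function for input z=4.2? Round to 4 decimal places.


sigmoid(z) = 1 / (1 + exp(-z))
exp(-(4.2)) = exp(-4.2) = 0.015
1 + 0.015 = 1.015
1 / 1.015 = 0.9852

0.9852


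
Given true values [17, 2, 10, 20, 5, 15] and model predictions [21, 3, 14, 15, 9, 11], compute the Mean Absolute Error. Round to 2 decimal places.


Absolute errors: [4, 1, 4, 5, 4, 4]
Sum of absolute errors = 22
MAE = 22 / 6 = 3.67

3.67


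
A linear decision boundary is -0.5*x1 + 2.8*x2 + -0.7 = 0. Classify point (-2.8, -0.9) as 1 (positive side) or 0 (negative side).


Compute -0.5 * -2.8 + 2.8 * -0.9 + -0.7
= 1.4 + -2.52 + -0.7
= -1.82
Since -1.82 < 0, the point is on the negative side.

0


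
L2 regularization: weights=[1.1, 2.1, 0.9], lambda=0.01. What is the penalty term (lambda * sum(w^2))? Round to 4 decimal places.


Squaring each weight:
1.1^2 = 1.21
2.1^2 = 4.41
0.9^2 = 0.81
Sum of squares = 6.43
Penalty = 0.01 * 6.43 = 0.0643

0.0643


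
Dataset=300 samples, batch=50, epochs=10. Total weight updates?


Iterations per epoch = 300 / 50 = 6
Total updates = iterations_per_epoch * epochs
= 6 * 10
= 60

60


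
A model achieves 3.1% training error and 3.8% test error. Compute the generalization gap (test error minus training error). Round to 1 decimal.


Generalization gap = test_error - train_error
= 3.8 - 3.1
= 0.7%
A small gap suggests good generalization.

0.7


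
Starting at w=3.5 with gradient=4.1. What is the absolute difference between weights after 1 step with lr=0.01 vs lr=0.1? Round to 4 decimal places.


With lr=0.01: w_new = 3.5 - 0.01 * 4.1 = 3.459
With lr=0.1: w_new = 3.5 - 0.1 * 4.1 = 3.09
Absolute difference = |3.459 - 3.09|
= 0.3690

0.3690


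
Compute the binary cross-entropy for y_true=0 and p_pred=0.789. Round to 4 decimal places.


For y=0: Loss = -log(1-p)
= -log(1 - 0.789)
= -log(0.211)
= -(-1.5559)
= 1.5559

1.5559


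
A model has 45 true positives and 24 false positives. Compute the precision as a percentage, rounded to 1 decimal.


Precision = TP / (TP + FP) * 100
= 45 / (45 + 24)
= 45 / 69
= 0.6522
= 65.2%

65.2


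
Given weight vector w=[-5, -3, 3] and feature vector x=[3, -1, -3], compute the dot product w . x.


Element-wise products:
-5 * 3 = -15
-3 * -1 = 3
3 * -3 = -9
Sum = -15 + 3 + -9
= -21

-21


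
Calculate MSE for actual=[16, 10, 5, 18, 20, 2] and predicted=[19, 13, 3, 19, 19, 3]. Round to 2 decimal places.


Differences: [-3, -3, 2, -1, 1, -1]
Squared errors: [9, 9, 4, 1, 1, 1]
Sum of squared errors = 25
MSE = 25 / 6 = 4.17

4.17


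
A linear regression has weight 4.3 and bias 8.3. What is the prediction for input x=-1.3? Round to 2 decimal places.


y = 4.3 * -1.3 + (8.3)
= -5.59 + (8.3)
= 2.71

2.71


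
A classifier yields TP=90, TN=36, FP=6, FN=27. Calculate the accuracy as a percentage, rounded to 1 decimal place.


Accuracy = (TP + TN) / (TP + TN + FP + FN) * 100
= (90 + 36) / (90 + 36 + 6 + 27)
= 126 / 159
= 0.7925
= 79.2%

79.2


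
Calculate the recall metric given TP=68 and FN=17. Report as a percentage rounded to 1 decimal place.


Recall = TP / (TP + FN) * 100
= 68 / (68 + 17)
= 68 / 85
= 0.8
= 80.0%

80.0


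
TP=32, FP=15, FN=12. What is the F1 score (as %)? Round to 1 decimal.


Precision = TP / (TP + FP) = 32 / 47 = 0.6809
Recall = TP / (TP + FN) = 32 / 44 = 0.7273
F1 = 2 * P * R / (P + R)
= 2 * 0.6809 * 0.7273 / (0.6809 + 0.7273)
= 0.9903 / 1.4081
= 0.7033
As percentage: 70.3%

70.3


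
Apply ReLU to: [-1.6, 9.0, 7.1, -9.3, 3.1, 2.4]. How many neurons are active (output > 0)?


ReLU(x) = max(0, x) for each element:
ReLU(-1.6) = 0
ReLU(9.0) = 9.0
ReLU(7.1) = 7.1
ReLU(-9.3) = 0
ReLU(3.1) = 3.1
ReLU(2.4) = 2.4
Active neurons (>0): 4

4


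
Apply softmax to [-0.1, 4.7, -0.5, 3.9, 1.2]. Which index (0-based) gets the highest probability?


Softmax is a monotonic transformation, so it preserves the argmax.
We need to find the index of the maximum logit.
Index 0: -0.1
Index 1: 4.7
Index 2: -0.5
Index 3: 3.9
Index 4: 1.2
Maximum logit = 4.7 at index 1

1


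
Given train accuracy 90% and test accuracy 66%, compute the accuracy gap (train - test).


Gap = train_accuracy - test_accuracy
= 90 - 66
= 24%
This large gap strongly indicates overfitting.

24


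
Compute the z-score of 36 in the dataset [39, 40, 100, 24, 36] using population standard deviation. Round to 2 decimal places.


Mean = (39 + 40 + 100 + 24 + 36) / 5 = 47.8
Variance = sum((x_i - mean)^2) / n = 713.76
Std = sqrt(713.76) = 26.7163
Z = (x - mean) / std
= (36 - 47.8) / 26.7163
= -11.8 / 26.7163
= -0.44

-0.44


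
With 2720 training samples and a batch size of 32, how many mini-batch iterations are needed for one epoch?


Iterations per epoch = dataset_size / batch_size
= 2720 / 32
= 85

85


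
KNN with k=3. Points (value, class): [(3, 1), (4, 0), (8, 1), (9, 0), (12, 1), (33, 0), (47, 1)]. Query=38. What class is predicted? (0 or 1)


Distances from query 38:
Point 33 (class 0): distance = 5
Point 47 (class 1): distance = 9
Point 12 (class 1): distance = 26
K=3 nearest neighbors: classes = [0, 1, 1]
Votes for class 1: 2 / 3
Majority vote => class 1

1


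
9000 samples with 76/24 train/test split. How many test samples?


Train samples = 9000 * 76% = 6840
Test samples = 9000 - 6840
= 2160

2160


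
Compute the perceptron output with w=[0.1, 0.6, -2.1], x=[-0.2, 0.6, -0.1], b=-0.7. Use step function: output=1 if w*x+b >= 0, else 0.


z = w . x + b
= 0.1*-0.2 + 0.6*0.6 + -2.1*-0.1 + -0.7
= -0.02 + 0.36 + 0.21 + -0.7
= 0.55 + -0.7
= -0.15
Since z = -0.15 < 0, output = 0

0


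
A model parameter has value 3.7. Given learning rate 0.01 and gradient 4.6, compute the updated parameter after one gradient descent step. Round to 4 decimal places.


w_new = w_old - lr * gradient
= 3.7 - 0.01 * 4.6
= 3.7 - (0.046)
= 3.6540

3.6540


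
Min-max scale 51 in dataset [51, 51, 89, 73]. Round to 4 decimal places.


Min = 51, Max = 89
Range = 89 - 51 = 38
Scaled = (x - min) / (max - min)
= (51 - 51) / 38
= 0 / 38
= 0.0000

0.0000


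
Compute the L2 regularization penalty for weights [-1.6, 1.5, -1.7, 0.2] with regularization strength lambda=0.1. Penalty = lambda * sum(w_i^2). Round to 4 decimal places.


Squaring each weight:
(-1.6)^2 = 2.56
1.5^2 = 2.25
(-1.7)^2 = 2.89
0.2^2 = 0.04
Sum of squares = 7.74
Penalty = 0.1 * 7.74 = 0.7740

0.7740


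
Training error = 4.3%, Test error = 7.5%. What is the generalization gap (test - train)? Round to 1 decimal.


Generalization gap = test_error - train_error
= 7.5 - 4.3
= 3.2%
A moderate gap.

3.2


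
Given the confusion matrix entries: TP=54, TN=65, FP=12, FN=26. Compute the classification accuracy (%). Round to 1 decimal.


Accuracy = (TP + TN) / (TP + TN + FP + FN) * 100
= (54 + 65) / (54 + 65 + 12 + 26)
= 119 / 157
= 0.758
= 75.8%

75.8


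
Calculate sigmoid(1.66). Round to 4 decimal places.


sigmoid(z) = 1 / (1 + exp(-z))
exp(-(1.66)) = exp(-1.66) = 0.1901
1 + 0.1901 = 1.1901
1 / 1.1901 = 0.8402

0.8402


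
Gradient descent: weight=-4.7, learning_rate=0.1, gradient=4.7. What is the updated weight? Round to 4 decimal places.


w_new = w_old - lr * gradient
= -4.7 - 0.1 * 4.7
= -4.7 - (0.47)
= -5.1700

-5.1700


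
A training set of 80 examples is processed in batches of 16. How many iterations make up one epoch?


Iterations per epoch = dataset_size / batch_size
= 80 / 16
= 5

5


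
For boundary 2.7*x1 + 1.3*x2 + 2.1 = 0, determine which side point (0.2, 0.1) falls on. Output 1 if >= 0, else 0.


Compute 2.7 * 0.2 + 1.3 * 0.1 + 2.1
= 0.54 + 0.13 + 2.1
= 2.77
Since 2.77 >= 0, the point is on the positive side.

1


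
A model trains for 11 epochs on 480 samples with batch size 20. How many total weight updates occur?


Iterations per epoch = 480 / 20 = 24
Total updates = iterations_per_epoch * epochs
= 24 * 11
= 264

264


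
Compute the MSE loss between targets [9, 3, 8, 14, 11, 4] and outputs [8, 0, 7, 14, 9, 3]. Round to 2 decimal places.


Differences: [1, 3, 1, 0, 2, 1]
Squared errors: [1, 9, 1, 0, 4, 1]
Sum of squared errors = 16
MSE = 16 / 6 = 2.67

2.67


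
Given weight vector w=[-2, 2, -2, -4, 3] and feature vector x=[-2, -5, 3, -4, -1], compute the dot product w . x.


Element-wise products:
-2 * -2 = 4
2 * -5 = -10
-2 * 3 = -6
-4 * -4 = 16
3 * -1 = -3
Sum = 4 + -10 + -6 + 16 + -3
= 1

1


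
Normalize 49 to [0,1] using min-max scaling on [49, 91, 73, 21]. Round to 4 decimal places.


Min = 21, Max = 91
Range = 91 - 21 = 70
Scaled = (x - min) / (max - min)
= (49 - 21) / 70
= 28 / 70
= 0.4000

0.4000


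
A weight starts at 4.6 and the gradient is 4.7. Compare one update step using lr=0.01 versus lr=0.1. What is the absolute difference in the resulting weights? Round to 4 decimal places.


With lr=0.01: w_new = 4.6 - 0.01 * 4.7 = 4.553
With lr=0.1: w_new = 4.6 - 0.1 * 4.7 = 4.13
Absolute difference = |4.553 - 4.13|
= 0.4230

0.4230


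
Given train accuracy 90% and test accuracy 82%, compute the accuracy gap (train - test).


Gap = train_accuracy - test_accuracy
= 90 - 82
= 8%
This moderate gap may indicate mild overfitting.

8


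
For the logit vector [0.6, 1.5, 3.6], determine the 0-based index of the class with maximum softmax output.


Softmax is a monotonic transformation, so it preserves the argmax.
We need to find the index of the maximum logit.
Index 0: 0.6
Index 1: 1.5
Index 2: 3.6
Maximum logit = 3.6 at index 2

2


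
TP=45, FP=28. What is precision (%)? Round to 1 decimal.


Precision = TP / (TP + FP) * 100
= 45 / (45 + 28)
= 45 / 73
= 0.6164
= 61.6%

61.6


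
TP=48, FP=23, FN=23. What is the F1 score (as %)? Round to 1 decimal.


Precision = TP / (TP + FP) = 48 / 71 = 0.6761
Recall = TP / (TP + FN) = 48 / 71 = 0.6761
F1 = 2 * P * R / (P + R)
= 2 * 0.6761 * 0.6761 / (0.6761 + 0.6761)
= 0.9141 / 1.3521
= 0.6761
As percentage: 67.6%

67.6


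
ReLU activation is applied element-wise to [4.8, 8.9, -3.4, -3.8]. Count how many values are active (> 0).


ReLU(x) = max(0, x) for each element:
ReLU(4.8) = 4.8
ReLU(8.9) = 8.9
ReLU(-3.4) = 0
ReLU(-3.8) = 0
Active neurons (>0): 2

2


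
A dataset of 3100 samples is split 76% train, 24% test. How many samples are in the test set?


Train samples = 3100 * 76% = 2356
Test samples = 3100 - 2356
= 744

744


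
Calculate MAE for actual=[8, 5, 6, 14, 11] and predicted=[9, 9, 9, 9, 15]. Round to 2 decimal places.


Absolute errors: [1, 4, 3, 5, 4]
Sum of absolute errors = 17
MAE = 17 / 5 = 3.40

3.40


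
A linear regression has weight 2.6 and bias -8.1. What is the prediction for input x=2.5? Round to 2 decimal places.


y = 2.6 * 2.5 + (-8.1)
= 6.5 + (-8.1)
= -1.60

-1.60


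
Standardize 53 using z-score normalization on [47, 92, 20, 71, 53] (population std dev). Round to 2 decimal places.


Mean = (47 + 92 + 20 + 71 + 53) / 5 = 56.6
Variance = sum((x_i - mean)^2) / n = 581.04
Std = sqrt(581.04) = 24.1048
Z = (x - mean) / std
= (53 - 56.6) / 24.1048
= -3.6 / 24.1048
= -0.15

-0.15


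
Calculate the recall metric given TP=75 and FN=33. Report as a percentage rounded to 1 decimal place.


Recall = TP / (TP + FN) * 100
= 75 / (75 + 33)
= 75 / 108
= 0.6944
= 69.4%

69.4


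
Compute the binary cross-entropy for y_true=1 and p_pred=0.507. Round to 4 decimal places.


For y=1: Loss = -log(p)
= -log(0.507)
= -(-0.6792)
= 0.6792

0.6792


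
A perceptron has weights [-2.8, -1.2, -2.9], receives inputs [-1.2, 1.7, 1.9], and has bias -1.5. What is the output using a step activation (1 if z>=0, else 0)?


z = w . x + b
= -2.8*-1.2 + -1.2*1.7 + -2.9*1.9 + -1.5
= 3.36 + -2.04 + -5.51 + -1.5
= -4.19 + -1.5
= -5.69
Since z = -5.69 < 0, output = 0

0


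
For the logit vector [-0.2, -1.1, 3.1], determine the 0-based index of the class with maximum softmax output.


Softmax is a monotonic transformation, so it preserves the argmax.
We need to find the index of the maximum logit.
Index 0: -0.2
Index 1: -1.1
Index 2: 3.1
Maximum logit = 3.1 at index 2

2


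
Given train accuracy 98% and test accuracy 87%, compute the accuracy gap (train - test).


Gap = train_accuracy - test_accuracy
= 98 - 87
= 11%
This gap suggests the model is overfitting.

11


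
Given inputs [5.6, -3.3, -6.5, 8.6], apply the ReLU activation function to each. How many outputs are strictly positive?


ReLU(x) = max(0, x) for each element:
ReLU(5.6) = 5.6
ReLU(-3.3) = 0
ReLU(-6.5) = 0
ReLU(8.6) = 8.6
Active neurons (>0): 2

2


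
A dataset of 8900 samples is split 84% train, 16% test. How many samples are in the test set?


Train samples = 8900 * 84% = 7476
Test samples = 8900 - 7476
= 1424

1424


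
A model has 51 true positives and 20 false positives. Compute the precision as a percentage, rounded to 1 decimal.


Precision = TP / (TP + FP) * 100
= 51 / (51 + 20)
= 51 / 71
= 0.7183
= 71.8%

71.8


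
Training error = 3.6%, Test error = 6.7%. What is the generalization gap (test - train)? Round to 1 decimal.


Generalization gap = test_error - train_error
= 6.7 - 3.6
= 3.1%
A moderate gap.

3.1


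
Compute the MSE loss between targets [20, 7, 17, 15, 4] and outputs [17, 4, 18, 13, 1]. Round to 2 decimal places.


Differences: [3, 3, -1, 2, 3]
Squared errors: [9, 9, 1, 4, 9]
Sum of squared errors = 32
MSE = 32 / 5 = 6.40

6.40


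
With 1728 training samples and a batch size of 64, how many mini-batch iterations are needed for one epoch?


Iterations per epoch = dataset_size / batch_size
= 1728 / 64
= 27

27


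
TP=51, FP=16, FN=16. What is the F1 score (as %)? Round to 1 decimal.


Precision = TP / (TP + FP) = 51 / 67 = 0.7612
Recall = TP / (TP + FN) = 51 / 67 = 0.7612
F1 = 2 * P * R / (P + R)
= 2 * 0.7612 * 0.7612 / (0.7612 + 0.7612)
= 1.1588 / 1.5224
= 0.7612
As percentage: 76.1%

76.1


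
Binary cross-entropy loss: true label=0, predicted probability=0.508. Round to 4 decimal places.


For y=0: Loss = -log(1-p)
= -log(1 - 0.508)
= -log(0.492)
= -(-0.7093)
= 0.7093

0.7093


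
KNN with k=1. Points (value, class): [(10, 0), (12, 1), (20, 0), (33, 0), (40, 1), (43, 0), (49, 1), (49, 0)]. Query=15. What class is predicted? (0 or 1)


Distances from query 15:
Point 12 (class 1): distance = 3
K=1 nearest neighbors: classes = [1]
Votes for class 1: 1 / 1
Majority vote => class 1

1


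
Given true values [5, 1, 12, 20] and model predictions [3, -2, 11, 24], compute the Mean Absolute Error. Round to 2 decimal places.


Absolute errors: [2, 3, 1, 4]
Sum of absolute errors = 10
MAE = 10 / 4 = 2.50

2.50


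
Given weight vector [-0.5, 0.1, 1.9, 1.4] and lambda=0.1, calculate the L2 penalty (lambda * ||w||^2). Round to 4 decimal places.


Squaring each weight:
(-0.5)^2 = 0.25
0.1^2 = 0.01
1.9^2 = 3.61
1.4^2 = 1.96
Sum of squares = 5.83
Penalty = 0.1 * 5.83 = 0.5830

0.5830


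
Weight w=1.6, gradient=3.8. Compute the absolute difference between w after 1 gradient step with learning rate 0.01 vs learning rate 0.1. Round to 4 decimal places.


With lr=0.01: w_new = 1.6 - 0.01 * 3.8 = 1.562
With lr=0.1: w_new = 1.6 - 0.1 * 3.8 = 1.22
Absolute difference = |1.562 - 1.22|
= 0.3420

0.3420


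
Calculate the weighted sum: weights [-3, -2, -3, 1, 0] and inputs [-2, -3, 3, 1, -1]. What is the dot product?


Element-wise products:
-3 * -2 = 6
-2 * -3 = 6
-3 * 3 = -9
1 * 1 = 1
0 * -1 = 0
Sum = 6 + 6 + -9 + 1 + 0
= 4

4


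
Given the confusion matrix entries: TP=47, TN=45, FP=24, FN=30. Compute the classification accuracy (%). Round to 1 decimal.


Accuracy = (TP + TN) / (TP + TN + FP + FN) * 100
= (47 + 45) / (47 + 45 + 24 + 30)
= 92 / 146
= 0.6301
= 63.0%

63.0


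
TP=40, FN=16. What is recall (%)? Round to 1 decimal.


Recall = TP / (TP + FN) * 100
= 40 / (40 + 16)
= 40 / 56
= 0.7143
= 71.4%

71.4


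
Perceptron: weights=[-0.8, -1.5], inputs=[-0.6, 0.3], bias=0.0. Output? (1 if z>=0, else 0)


z = w . x + b
= -0.8*-0.6 + -1.5*0.3 + 0.0
= 0.48 + -0.45 + 0.0
= 0.03 + 0.0
= 0.03
Since z = 0.03 >= 0, output = 1

1


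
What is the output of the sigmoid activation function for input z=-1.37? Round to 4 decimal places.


sigmoid(z) = 1 / (1 + exp(-z))
exp(-(-1.37)) = exp(1.37) = 3.9354
1 + 3.9354 = 4.9354
1 / 4.9354 = 0.2026

0.2026


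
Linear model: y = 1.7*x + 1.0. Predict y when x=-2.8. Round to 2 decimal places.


y = 1.7 * -2.8 + (1.0)
= -4.76 + (1.0)
= -3.76

-3.76


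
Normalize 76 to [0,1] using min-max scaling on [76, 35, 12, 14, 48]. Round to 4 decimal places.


Min = 12, Max = 76
Range = 76 - 12 = 64
Scaled = (x - min) / (max - min)
= (76 - 12) / 64
= 64 / 64
= 1.0000

1.0000


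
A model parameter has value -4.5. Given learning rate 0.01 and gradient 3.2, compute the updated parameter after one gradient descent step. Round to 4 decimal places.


w_new = w_old - lr * gradient
= -4.5 - 0.01 * 3.2
= -4.5 - (0.032)
= -4.5320

-4.5320


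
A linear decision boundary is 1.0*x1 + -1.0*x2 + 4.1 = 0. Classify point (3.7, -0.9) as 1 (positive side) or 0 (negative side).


Compute 1.0 * 3.7 + -1.0 * -0.9 + 4.1
= 3.7 + 0.9 + 4.1
= 8.7
Since 8.7 >= 0, the point is on the positive side.

1


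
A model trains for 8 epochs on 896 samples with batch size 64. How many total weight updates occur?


Iterations per epoch = 896 / 64 = 14
Total updates = iterations_per_epoch * epochs
= 14 * 8
= 112

112


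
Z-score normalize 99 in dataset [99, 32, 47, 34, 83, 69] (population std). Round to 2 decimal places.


Mean = (99 + 32 + 47 + 34 + 83 + 69) / 6 = 60.6667
Variance = sum((x_i - mean)^2) / n = 626.2222
Std = sqrt(626.2222) = 25.0244
Z = (x - mean) / std
= (99 - 60.6667) / 25.0244
= 38.3333 / 25.0244
= 1.53

1.53


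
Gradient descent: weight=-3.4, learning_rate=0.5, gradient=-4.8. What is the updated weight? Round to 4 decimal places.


w_new = w_old - lr * gradient
= -3.4 - 0.5 * -4.8
= -3.4 - (-2.4)
= -1.0000

-1.0000


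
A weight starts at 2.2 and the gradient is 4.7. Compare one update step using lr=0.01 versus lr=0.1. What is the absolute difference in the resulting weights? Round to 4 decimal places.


With lr=0.01: w_new = 2.2 - 0.01 * 4.7 = 2.153
With lr=0.1: w_new = 2.2 - 0.1 * 4.7 = 1.73
Absolute difference = |2.153 - 1.73|
= 0.4230

0.4230


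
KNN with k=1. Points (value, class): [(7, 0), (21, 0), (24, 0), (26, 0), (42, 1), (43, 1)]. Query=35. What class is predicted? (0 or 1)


Distances from query 35:
Point 42 (class 1): distance = 7
K=1 nearest neighbors: classes = [1]
Votes for class 1: 1 / 1
Majority vote => class 1

1


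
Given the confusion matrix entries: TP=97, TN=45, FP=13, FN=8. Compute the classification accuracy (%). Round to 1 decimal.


Accuracy = (TP + TN) / (TP + TN + FP + FN) * 100
= (97 + 45) / (97 + 45 + 13 + 8)
= 142 / 163
= 0.8712
= 87.1%

87.1


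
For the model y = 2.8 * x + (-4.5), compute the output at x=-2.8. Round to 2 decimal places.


y = 2.8 * -2.8 + (-4.5)
= -7.84 + (-4.5)
= -12.34

-12.34


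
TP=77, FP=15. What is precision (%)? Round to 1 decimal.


Precision = TP / (TP + FP) * 100
= 77 / (77 + 15)
= 77 / 92
= 0.837
= 83.7%

83.7


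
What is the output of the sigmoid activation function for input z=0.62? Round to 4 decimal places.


sigmoid(z) = 1 / (1 + exp(-z))
exp(-(0.62)) = exp(-0.62) = 0.5379
1 + 0.5379 = 1.5379
1 / 1.5379 = 0.6502

0.6502


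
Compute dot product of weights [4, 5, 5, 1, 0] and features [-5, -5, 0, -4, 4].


Element-wise products:
4 * -5 = -20
5 * -5 = -25
5 * 0 = 0
1 * -4 = -4
0 * 4 = 0
Sum = -20 + -25 + 0 + -4 + 0
= -49

-49


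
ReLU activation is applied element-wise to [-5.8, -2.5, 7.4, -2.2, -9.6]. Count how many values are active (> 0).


ReLU(x) = max(0, x) for each element:
ReLU(-5.8) = 0
ReLU(-2.5) = 0
ReLU(7.4) = 7.4
ReLU(-2.2) = 0
ReLU(-9.6) = 0
Active neurons (>0): 1

1


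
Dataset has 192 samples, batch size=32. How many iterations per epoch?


Iterations per epoch = dataset_size / batch_size
= 192 / 32
= 6

6


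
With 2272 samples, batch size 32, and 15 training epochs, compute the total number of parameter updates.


Iterations per epoch = 2272 / 32 = 71
Total updates = iterations_per_epoch * epochs
= 71 * 15
= 1065

1065


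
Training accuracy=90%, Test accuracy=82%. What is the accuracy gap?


Gap = train_accuracy - test_accuracy
= 90 - 82
= 8%
This moderate gap may indicate mild overfitting.

8


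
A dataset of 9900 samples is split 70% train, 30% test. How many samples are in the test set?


Train samples = 9900 * 70% = 6930
Test samples = 9900 - 6930
= 2970

2970


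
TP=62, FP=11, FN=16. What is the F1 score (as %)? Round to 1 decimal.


Precision = TP / (TP + FP) = 62 / 73 = 0.8493
Recall = TP / (TP + FN) = 62 / 78 = 0.7949
F1 = 2 * P * R / (P + R)
= 2 * 0.8493 * 0.7949 / (0.8493 + 0.7949)
= 1.3502 / 1.6442
= 0.8212
As percentage: 82.1%

82.1


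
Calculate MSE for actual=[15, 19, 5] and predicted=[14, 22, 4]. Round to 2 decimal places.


Differences: [1, -3, 1]
Squared errors: [1, 9, 1]
Sum of squared errors = 11
MSE = 11 / 3 = 3.67

3.67


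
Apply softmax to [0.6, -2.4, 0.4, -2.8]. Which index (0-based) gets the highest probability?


Softmax is a monotonic transformation, so it preserves the argmax.
We need to find the index of the maximum logit.
Index 0: 0.6
Index 1: -2.4
Index 2: 0.4
Index 3: -2.8
Maximum logit = 0.6 at index 0

0


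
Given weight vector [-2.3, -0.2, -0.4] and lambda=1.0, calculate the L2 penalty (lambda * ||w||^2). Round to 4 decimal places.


Squaring each weight:
(-2.3)^2 = 5.29
(-0.2)^2 = 0.04
(-0.4)^2 = 0.16
Sum of squares = 5.49
Penalty = 1.0 * 5.49 = 5.4900

5.4900


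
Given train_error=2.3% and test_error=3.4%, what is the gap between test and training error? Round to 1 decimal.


Generalization gap = test_error - train_error
= 3.4 - 2.3
= 1.1%
A small gap suggests good generalization.

1.1


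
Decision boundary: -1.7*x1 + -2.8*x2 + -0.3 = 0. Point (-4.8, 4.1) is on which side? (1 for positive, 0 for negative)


Compute -1.7 * -4.8 + -2.8 * 4.1 + -0.3
= 8.16 + -11.48 + -0.3
= -3.62
Since -3.62 < 0, the point is on the negative side.

0


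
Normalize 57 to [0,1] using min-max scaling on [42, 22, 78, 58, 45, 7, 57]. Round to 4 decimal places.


Min = 7, Max = 78
Range = 78 - 7 = 71
Scaled = (x - min) / (max - min)
= (57 - 7) / 71
= 50 / 71
= 0.7042

0.7042


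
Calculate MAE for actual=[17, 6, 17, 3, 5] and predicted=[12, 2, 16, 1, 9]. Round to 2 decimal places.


Absolute errors: [5, 4, 1, 2, 4]
Sum of absolute errors = 16
MAE = 16 / 5 = 3.20

3.20
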